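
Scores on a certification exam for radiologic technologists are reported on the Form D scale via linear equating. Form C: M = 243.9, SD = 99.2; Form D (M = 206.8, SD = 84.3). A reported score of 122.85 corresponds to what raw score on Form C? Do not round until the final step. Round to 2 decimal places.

145.11

Invert y = (SD_Y/SD_X)(x − M_X) + M_Y:
x = (SD_X/SD_Y)(y − M_Y) + M_X = (99.2/84.3)(122.85 − 206.8) + 243.9
x = 1.176750 × -83.950 + 243.9 = 145.11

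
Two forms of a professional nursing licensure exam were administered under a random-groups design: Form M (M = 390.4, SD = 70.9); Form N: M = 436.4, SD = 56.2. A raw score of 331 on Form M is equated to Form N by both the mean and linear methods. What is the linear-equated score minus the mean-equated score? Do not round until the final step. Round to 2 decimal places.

Mean-equated: 331 + (436.4 − 390.4) = 377.00
Linear-equated: (56.2/70.9)(331 − 390.4) + 436.4 = 389.316
Difference = 389.316 − 377.00 = 12.32

12.32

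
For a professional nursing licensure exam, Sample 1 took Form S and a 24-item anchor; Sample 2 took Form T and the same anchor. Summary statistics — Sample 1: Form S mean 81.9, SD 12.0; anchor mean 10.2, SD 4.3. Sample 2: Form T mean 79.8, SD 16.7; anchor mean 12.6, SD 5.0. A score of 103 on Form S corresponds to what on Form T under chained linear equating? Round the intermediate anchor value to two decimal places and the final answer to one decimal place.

97.0

Form S → anchor (Sample 1): v = (4.3/12.0)(103 − 81.9) + 10.2 = 17.76
anchor → Form T (Sample 2): y = (16.7/5.0)(17.76 − 12.6) + 79.8 = 97.0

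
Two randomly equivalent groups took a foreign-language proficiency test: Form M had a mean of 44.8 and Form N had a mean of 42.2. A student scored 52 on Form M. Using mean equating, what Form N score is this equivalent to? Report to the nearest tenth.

Mean equating: y = x + (M_Y − M_X) = 52 + (42.2 − 44.8) = 49.4

49.4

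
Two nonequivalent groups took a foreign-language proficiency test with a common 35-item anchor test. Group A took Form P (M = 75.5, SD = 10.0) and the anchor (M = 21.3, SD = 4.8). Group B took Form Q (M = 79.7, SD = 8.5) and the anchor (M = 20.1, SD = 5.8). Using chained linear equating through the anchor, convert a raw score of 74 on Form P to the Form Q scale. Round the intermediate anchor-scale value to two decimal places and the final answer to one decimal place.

80.4

Form P → anchor (Group A): v = (4.8/10.0)(74 − 75.5) + 21.3 = 20.58
anchor → Form Q (Group B): y = (8.5/5.8)(20.58 − 20.1) + 79.7 = 80.4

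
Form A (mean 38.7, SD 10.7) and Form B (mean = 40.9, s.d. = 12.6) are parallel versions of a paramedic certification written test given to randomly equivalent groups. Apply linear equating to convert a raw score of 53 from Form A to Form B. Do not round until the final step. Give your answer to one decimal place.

57.7

Linear equating: y = (SD_Y/SD_X)(x − M_X) + M_Y
y = (12.6/10.7)(53 − 38.7) + 40.9
y = 1.177570 × 14.3 + 40.9 = 16.8393 + 40.9 = 57.7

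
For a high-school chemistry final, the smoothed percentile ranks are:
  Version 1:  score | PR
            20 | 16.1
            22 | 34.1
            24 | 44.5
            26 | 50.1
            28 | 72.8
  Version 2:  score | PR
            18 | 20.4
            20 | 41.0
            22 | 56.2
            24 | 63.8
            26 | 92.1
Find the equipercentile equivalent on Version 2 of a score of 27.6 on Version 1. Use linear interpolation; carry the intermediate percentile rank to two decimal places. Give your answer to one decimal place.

PR of 27.6 on Version 1: 50.1 + (27.6 − 26)/(28 − 26) × (72.8 − 50.1) = 68.26
On Version 2, PR 68.26 falls between score 24 (PR 63.8) and 26 (PR 92.1).
Interpolate: 24 + (68.26 − 63.8)/(92.1 − 63.8) × (26 − 24) = 24.3

24.3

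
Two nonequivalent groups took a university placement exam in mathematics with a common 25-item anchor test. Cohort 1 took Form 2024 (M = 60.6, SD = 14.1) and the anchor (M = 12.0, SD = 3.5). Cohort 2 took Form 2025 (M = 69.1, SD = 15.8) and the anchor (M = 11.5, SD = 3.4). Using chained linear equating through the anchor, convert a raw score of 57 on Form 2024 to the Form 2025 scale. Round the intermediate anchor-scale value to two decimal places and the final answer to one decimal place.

67.3

Form 2024 → anchor (Cohort 1): v = (3.5/14.1)(57 − 60.6) + 12.0 = 11.11
anchor → Form 2025 (Cohort 2): y = (15.8/3.4)(11.11 − 11.5) + 69.1 = 67.3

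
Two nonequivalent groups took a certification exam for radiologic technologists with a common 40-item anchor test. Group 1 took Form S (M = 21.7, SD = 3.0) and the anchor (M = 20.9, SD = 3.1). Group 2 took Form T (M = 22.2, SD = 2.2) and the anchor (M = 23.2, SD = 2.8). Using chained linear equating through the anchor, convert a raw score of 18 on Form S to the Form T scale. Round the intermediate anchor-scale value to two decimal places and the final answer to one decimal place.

17.4

Form S → anchor (Group 1): v = (3.1/3.0)(18 − 21.7) + 20.9 = 17.08
anchor → Form T (Group 2): y = (2.2/2.8)(17.08 − 23.2) + 22.2 = 17.4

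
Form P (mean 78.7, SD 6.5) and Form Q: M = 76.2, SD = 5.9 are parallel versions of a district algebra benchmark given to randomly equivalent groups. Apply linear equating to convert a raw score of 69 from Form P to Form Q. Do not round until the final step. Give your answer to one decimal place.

Linear equating: y = (SD_Y/SD_X)(x − M_X) + M_Y
y = (5.9/6.5)(69 − 78.7) + 76.2
y = 0.907692 × -9.7 + 76.2 = -8.8046 + 76.2 = 67.4

67.4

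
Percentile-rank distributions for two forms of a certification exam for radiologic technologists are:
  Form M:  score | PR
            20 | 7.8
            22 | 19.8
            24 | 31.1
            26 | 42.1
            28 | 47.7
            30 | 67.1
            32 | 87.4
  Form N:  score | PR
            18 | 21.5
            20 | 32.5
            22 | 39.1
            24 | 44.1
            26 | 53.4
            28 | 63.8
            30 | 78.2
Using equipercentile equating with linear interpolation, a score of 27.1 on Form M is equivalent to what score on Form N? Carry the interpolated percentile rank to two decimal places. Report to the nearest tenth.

24.2

PR of 27.1 on Form M: 42.1 + (27.1 − 26)/(28 − 26) × (47.7 − 42.1) = 45.18
On Form N, PR 45.18 falls between score 24 (PR 44.1) and 26 (PR 53.4).
Interpolate: 24 + (45.18 − 44.1)/(53.4 − 44.1) × (26 − 24) = 24.2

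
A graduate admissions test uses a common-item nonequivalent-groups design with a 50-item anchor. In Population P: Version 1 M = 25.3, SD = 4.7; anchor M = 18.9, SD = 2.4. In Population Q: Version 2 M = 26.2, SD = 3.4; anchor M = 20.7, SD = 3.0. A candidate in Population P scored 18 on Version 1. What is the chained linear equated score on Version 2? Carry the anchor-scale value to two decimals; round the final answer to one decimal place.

19.9

Version 1 → anchor (Population P): v = (2.4/4.7)(18 − 25.3) + 18.9 = 15.17
anchor → Version 2 (Population Q): y = (3.4/3.0)(15.17 − 20.7) + 26.2 = 19.9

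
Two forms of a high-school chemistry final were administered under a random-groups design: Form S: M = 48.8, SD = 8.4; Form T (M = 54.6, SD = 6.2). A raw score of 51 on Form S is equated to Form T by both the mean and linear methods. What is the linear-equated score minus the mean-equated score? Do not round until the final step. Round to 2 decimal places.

-0.58

Mean-equated: 51 + (54.6 − 48.8) = 56.80
Linear-equated: (6.2/8.4)(51 − 48.8) + 54.6 = 56.224
Difference = 56.224 − 56.80 = -0.58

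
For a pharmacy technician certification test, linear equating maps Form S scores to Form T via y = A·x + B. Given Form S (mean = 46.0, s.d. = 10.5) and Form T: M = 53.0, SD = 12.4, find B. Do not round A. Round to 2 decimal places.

-1.32

A = SD_Y / SD_X = 12.4 / 10.5 = 1.180952
B = M_Y − A·M_X = 53.0 − 1.180952 × 46.0 = -1.32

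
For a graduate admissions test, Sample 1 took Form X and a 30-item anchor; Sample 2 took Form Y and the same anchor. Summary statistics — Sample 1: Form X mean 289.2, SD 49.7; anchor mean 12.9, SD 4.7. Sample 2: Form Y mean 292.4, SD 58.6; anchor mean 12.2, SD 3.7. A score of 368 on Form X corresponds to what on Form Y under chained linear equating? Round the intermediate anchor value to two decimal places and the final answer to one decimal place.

421.5

Form X → anchor (Sample 1): v = (4.7/49.7)(368 − 289.2) + 12.9 = 20.35
anchor → Form Y (Sample 2): y = (58.6/3.7)(20.35 − 12.2) + 292.4 = 421.5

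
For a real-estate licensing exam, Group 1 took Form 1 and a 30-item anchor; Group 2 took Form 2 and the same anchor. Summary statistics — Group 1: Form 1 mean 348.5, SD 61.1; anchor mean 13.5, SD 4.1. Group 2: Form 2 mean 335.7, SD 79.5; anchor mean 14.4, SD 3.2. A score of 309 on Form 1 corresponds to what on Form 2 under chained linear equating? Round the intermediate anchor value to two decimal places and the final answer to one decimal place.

Form 1 → anchor (Group 1): v = (4.1/61.1)(309 − 348.5) + 13.5 = 10.85
anchor → Form 2 (Group 2): y = (79.5/3.2)(10.85 − 14.4) + 335.7 = 247.5

247.5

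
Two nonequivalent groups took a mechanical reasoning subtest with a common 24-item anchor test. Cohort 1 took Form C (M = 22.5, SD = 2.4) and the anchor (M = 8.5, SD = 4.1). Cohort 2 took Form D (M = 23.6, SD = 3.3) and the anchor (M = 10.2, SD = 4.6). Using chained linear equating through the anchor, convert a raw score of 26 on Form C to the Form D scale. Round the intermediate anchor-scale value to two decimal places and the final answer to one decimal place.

26.7

Form C → anchor (Cohort 1): v = (4.1/2.4)(26 − 22.5) + 8.5 = 14.48
anchor → Form D (Cohort 2): y = (3.3/4.6)(14.48 − 10.2) + 23.6 = 26.7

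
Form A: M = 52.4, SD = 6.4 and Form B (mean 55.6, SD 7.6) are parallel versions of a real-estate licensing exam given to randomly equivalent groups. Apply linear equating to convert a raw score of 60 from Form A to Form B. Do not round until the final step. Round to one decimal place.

Linear equating: y = (SD_Y/SD_X)(x − M_X) + M_Y
y = (7.6/6.4)(60 − 52.4) + 55.6
y = 1.187500 × 7.6 + 55.6 = 9.0250 + 55.6 = 64.6

64.6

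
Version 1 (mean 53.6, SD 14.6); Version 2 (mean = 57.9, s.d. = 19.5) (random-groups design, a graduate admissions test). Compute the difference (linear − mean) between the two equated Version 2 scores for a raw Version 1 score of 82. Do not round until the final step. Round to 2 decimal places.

9.53

Mean-equated: 82 + (57.9 − 53.6) = 86.30
Linear-equated: (19.5/14.6)(82 − 53.6) + 57.9 = 95.832
Difference = 95.832 − 86.30 = 9.53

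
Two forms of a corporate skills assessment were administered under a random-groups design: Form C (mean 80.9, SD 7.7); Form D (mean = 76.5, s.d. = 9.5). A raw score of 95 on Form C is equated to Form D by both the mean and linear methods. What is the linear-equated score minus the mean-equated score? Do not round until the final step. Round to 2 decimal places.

Mean-equated: 95 + (76.5 − 80.9) = 90.60
Linear-equated: (9.5/7.7)(95 − 80.9) + 76.5 = 93.896
Difference = 93.896 − 90.60 = 3.30

3.30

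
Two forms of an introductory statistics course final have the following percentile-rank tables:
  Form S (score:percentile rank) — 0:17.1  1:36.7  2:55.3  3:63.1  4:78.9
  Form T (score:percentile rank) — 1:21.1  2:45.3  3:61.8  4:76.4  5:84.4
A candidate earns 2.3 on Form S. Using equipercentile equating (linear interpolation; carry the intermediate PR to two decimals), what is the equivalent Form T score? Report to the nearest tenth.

PR of 2.3 on Form S: 55.3 + (2.3 − 2)/(3 − 2) × (63.1 − 55.3) = 57.64
On Form T, PR 57.64 falls between score 2 (PR 45.3) and 3 (PR 61.8).
Interpolate: 2 + (57.64 − 45.3)/(61.8 − 45.3) × (3 − 2) = 2.7

2.7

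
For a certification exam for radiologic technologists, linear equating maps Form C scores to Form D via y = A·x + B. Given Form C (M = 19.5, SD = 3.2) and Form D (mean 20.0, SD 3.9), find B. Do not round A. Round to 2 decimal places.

A = SD_Y / SD_X = 3.9 / 3.2 = 1.218750
B = M_Y − A·M_X = 20.0 − 1.218750 × 19.5 = -3.77

-3.77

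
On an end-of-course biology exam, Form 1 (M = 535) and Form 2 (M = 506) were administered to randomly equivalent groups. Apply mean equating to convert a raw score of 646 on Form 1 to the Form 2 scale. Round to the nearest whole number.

617

Mean equating: y = x + (M_Y − M_X) = 646 + (506 − 535) = 617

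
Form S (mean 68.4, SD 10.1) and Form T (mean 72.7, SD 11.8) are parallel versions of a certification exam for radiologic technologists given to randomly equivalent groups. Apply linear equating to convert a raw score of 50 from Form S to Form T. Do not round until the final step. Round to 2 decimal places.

Linear equating: y = (SD_Y/SD_X)(x − M_X) + M_Y
y = (11.8/10.1)(50 − 68.4) + 72.7
y = 1.168317 × -18.4 + 72.7 = -21.4970 + 72.7 = 51.20

51.20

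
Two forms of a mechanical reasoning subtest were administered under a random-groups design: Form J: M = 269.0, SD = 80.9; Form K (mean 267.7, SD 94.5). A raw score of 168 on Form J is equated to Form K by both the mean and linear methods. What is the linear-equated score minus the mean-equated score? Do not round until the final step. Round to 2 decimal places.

Mean-equated: 168 + (267.7 − 269.0) = 166.70
Linear-equated: (94.5/80.9)(168 − 269.0) + 267.7 = 149.721
Difference = 149.721 − 166.70 = -16.98

-16.98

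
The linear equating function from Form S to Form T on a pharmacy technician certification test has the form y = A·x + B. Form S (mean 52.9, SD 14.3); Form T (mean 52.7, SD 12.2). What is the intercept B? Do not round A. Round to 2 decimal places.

7.57

A = SD_Y / SD_X = 12.2 / 14.3 = 0.853147
B = M_Y − A·M_X = 52.7 − 0.853147 × 52.9 = 7.57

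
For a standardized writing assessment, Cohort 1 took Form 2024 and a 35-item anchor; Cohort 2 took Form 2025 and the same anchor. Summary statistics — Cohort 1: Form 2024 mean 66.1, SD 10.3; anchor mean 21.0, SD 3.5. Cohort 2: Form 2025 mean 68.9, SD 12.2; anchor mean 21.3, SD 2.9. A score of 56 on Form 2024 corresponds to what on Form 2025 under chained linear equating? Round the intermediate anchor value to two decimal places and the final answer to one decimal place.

53.2

Form 2024 → anchor (Cohort 1): v = (3.5/10.3)(56 − 66.1) + 21.0 = 17.57
anchor → Form 2025 (Cohort 2): y = (12.2/2.9)(17.57 − 21.3) + 68.9 = 53.2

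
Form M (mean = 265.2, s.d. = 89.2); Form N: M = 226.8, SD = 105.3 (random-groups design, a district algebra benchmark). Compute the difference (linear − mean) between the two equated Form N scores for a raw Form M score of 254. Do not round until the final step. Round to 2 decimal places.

Mean-equated: 254 + (226.8 − 265.2) = 215.60
Linear-equated: (105.3/89.2)(254 − 265.2) + 226.8 = 213.578
Difference = 213.578 − 215.60 = -2.02

-2.02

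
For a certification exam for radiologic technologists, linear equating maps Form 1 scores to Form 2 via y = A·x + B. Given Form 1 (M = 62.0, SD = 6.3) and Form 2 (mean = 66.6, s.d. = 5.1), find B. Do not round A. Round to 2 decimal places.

A = SD_Y / SD_X = 5.1 / 6.3 = 0.809524
B = M_Y − A·M_X = 66.6 − 0.809524 × 62.0 = 16.41

16.41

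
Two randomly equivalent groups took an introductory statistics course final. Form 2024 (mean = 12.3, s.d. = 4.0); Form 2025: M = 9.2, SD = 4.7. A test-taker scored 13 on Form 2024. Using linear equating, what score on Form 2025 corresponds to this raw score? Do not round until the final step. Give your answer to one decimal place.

Linear equating: y = (SD_Y/SD_X)(x − M_X) + M_Y
y = (4.7/4.0)(13 − 12.3) + 9.2
y = 1.175000 × 0.7 + 9.2 = 0.8225 + 9.2 = 10.0

10.0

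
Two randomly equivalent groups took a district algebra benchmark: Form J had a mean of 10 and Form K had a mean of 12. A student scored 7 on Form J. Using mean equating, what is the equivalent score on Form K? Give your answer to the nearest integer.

9

Mean equating: y = x + (M_Y − M_X) = 7 + (12 − 10) = 9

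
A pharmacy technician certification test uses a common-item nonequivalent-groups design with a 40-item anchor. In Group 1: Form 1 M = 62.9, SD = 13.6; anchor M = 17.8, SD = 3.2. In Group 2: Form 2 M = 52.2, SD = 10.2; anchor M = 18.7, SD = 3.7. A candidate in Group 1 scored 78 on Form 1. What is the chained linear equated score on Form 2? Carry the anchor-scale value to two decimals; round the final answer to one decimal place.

Form 1 → anchor (Group 1): v = (3.2/13.6)(78 − 62.9) + 17.8 = 21.35
anchor → Form 2 (Group 2): y = (10.2/3.7)(21.35 − 18.7) + 52.2 = 59.5

59.5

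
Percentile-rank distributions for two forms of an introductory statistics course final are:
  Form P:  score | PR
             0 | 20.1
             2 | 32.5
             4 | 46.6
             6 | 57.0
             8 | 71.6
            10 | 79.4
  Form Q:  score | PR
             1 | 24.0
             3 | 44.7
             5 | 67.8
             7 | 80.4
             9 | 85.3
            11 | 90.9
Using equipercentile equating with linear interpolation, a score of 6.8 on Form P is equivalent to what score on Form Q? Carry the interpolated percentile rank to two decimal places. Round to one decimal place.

PR of 6.8 on Form P: 57.0 + (6.8 − 6)/(8 − 6) × (71.6 − 57.0) = 62.84
On Form Q, PR 62.84 falls between score 3 (PR 44.7) and 5 (PR 67.8).
Interpolate: 3 + (62.84 − 44.7)/(67.8 − 44.7) × (5 − 3) = 4.6

4.6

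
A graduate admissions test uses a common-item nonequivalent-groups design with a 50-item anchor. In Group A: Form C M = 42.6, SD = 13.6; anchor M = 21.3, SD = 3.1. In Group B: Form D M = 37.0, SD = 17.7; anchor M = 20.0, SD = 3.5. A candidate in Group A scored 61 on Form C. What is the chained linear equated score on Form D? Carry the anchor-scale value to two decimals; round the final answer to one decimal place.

Form C → anchor (Group A): v = (3.1/13.6)(61 − 42.6) + 21.3 = 25.49
anchor → Form D (Group B): y = (17.7/3.5)(25.49 − 20.0) + 37.0 = 64.8

64.8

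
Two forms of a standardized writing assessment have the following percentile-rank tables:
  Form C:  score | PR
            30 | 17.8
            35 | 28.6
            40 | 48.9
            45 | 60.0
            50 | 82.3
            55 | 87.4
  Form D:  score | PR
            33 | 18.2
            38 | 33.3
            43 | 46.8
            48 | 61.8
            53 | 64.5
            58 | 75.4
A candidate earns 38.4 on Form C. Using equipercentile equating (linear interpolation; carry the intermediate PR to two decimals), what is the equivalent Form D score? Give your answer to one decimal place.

PR of 38.4 on Form C: 28.6 + (38.4 − 35)/(40 − 35) × (48.9 − 28.6) = 42.40
On Form D, PR 42.40 falls between score 38 (PR 33.3) and 43 (PR 46.8).
Interpolate: 38 + (42.40 − 33.3)/(46.8 − 33.3) × (43 − 38) = 41.4

41.4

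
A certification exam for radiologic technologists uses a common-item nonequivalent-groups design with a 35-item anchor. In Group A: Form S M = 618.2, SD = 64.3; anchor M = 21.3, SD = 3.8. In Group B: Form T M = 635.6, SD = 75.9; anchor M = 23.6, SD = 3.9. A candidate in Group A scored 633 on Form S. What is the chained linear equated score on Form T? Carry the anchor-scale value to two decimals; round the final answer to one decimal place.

607.8

Form S → anchor (Group A): v = (3.8/64.3)(633 − 618.2) + 21.3 = 22.17
anchor → Form T (Group B): y = (75.9/3.9)(22.17 − 23.6) + 635.6 = 607.8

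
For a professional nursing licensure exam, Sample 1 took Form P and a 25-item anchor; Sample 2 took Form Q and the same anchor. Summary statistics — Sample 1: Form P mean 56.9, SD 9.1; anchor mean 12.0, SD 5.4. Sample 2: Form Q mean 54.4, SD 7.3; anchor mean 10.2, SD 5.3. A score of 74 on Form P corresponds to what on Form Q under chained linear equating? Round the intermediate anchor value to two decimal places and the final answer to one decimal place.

70.9

Form P → anchor (Sample 1): v = (5.4/9.1)(74 − 56.9) + 12.0 = 22.15
anchor → Form Q (Sample 2): y = (7.3/5.3)(22.15 − 10.2) + 54.4 = 70.9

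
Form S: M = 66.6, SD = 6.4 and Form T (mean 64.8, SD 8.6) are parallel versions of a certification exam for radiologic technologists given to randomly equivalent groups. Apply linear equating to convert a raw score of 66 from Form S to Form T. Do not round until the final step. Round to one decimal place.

64.0

Linear equating: y = (SD_Y/SD_X)(x − M_X) + M_Y
y = (8.6/6.4)(66 − 66.6) + 64.8
y = 1.343750 × -0.6 + 64.8 = -0.8062 + 64.8 = 64.0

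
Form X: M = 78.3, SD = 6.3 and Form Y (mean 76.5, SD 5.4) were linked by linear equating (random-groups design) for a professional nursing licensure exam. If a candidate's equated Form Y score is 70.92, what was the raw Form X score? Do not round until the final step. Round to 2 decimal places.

71.79

Invert y = (SD_Y/SD_X)(x − M_X) + M_Y:
x = (SD_X/SD_Y)(y − M_Y) + M_X = (6.3/5.4)(70.92 − 76.5) + 78.3
x = 1.166667 × -5.580 + 78.3 = 71.79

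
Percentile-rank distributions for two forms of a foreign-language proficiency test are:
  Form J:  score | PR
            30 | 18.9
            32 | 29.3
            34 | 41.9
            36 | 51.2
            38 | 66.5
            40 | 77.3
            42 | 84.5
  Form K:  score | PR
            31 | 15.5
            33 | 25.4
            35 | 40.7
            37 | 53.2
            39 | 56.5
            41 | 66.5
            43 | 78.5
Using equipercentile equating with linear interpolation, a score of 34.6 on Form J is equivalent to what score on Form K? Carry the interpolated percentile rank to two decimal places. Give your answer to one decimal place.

PR of 34.6 on Form J: 41.9 + (34.6 − 34)/(36 − 34) × (51.2 − 41.9) = 44.69
On Form K, PR 44.69 falls between score 35 (PR 40.7) and 37 (PR 53.2).
Interpolate: 35 + (44.69 − 40.7)/(53.2 − 40.7) × (37 − 35) = 35.6

35.6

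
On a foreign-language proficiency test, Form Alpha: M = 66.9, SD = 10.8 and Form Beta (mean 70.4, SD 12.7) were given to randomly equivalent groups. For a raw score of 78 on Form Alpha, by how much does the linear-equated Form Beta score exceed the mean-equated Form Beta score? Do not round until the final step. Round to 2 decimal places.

1.95

Mean-equated: 78 + (70.4 − 66.9) = 81.50
Linear-equated: (12.7/10.8)(78 − 66.9) + 70.4 = 83.453
Difference = 83.453 − 81.50 = 1.95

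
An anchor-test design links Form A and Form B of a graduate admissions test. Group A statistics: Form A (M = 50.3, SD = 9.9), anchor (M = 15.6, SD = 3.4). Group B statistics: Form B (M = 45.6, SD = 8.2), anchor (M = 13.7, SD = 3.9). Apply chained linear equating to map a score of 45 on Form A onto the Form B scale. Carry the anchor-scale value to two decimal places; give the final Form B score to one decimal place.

Form A → anchor (Group A): v = (3.4/9.9)(45 − 50.3) + 15.6 = 13.78
anchor → Form B (Group B): y = (8.2/3.9)(13.78 − 13.7) + 45.6 = 45.8

45.8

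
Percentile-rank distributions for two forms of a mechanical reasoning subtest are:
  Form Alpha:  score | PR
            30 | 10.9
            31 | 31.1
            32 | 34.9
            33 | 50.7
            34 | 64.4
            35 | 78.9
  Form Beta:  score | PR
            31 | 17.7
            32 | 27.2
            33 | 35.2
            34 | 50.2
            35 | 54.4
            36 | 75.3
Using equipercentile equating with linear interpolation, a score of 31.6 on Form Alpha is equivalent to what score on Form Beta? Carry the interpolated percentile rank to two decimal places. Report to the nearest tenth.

32.8

PR of 31.6 on Form Alpha: 31.1 + (31.6 − 31)/(32 − 31) × (34.9 − 31.1) = 33.38
On Form Beta, PR 33.38 falls between score 32 (PR 27.2) and 33 (PR 35.2).
Interpolate: 32 + (33.38 − 27.2)/(35.2 − 27.2) × (33 − 32) = 32.8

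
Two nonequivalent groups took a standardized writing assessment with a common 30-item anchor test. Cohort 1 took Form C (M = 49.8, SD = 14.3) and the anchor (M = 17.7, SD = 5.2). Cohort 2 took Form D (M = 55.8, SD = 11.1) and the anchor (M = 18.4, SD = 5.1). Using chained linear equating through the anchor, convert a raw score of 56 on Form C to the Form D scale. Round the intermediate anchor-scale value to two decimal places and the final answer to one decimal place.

59.2

Form C → anchor (Cohort 1): v = (5.2/14.3)(56 − 49.8) + 17.7 = 19.95
anchor → Form D (Cohort 2): y = (11.1/5.1)(19.95 − 18.4) + 55.8 = 59.2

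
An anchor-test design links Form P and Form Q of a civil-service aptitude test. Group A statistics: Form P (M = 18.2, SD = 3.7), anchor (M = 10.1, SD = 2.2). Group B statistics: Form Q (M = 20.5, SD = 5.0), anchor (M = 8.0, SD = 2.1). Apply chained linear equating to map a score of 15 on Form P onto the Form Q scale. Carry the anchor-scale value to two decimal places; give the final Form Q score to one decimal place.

21.0

Form P → anchor (Group A): v = (2.2/3.7)(15 − 18.2) + 10.1 = 8.20
anchor → Form Q (Group B): y = (5.0/2.1)(8.20 − 8.0) + 20.5 = 21.0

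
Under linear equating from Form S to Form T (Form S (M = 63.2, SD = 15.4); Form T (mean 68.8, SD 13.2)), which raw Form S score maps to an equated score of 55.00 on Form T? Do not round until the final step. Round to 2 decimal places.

Invert y = (SD_Y/SD_X)(x − M_X) + M_Y:
x = (SD_X/SD_Y)(y − M_Y) + M_X = (15.4/13.2)(55.00 − 68.8) + 63.2
x = 1.166667 × -13.800 + 63.2 = 47.10

47.10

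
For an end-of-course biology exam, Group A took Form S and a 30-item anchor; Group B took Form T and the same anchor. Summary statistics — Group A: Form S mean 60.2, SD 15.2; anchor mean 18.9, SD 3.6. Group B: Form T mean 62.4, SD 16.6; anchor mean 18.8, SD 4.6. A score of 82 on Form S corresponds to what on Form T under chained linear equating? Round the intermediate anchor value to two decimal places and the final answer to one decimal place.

81.4

Form S → anchor (Group A): v = (3.6/15.2)(82 − 60.2) + 18.9 = 24.06
anchor → Form T (Group B): y = (16.6/4.6)(24.06 − 18.8) + 62.4 = 81.4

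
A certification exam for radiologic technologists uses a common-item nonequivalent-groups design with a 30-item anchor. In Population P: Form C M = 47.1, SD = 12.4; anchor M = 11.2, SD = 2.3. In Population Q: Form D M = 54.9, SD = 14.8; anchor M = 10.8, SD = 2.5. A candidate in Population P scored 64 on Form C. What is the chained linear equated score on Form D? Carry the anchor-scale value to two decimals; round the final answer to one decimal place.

75.8

Form C → anchor (Population P): v = (2.3/12.4)(64 − 47.1) + 11.2 = 14.33
anchor → Form D (Population Q): y = (14.8/2.5)(14.33 − 10.8) + 54.9 = 75.8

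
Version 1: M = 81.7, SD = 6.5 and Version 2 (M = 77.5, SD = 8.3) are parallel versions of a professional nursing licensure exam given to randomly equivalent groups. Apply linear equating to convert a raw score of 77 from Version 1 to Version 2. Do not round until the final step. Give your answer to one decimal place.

71.5

Linear equating: y = (SD_Y/SD_X)(x − M_X) + M_Y
y = (8.3/6.5)(77 − 81.7) + 77.5
y = 1.276923 × -4.7 + 77.5 = -6.0015 + 77.5 = 71.5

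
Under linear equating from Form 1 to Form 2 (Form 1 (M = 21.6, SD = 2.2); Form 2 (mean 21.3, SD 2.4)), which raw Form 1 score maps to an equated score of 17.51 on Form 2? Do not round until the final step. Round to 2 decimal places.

Invert y = (SD_Y/SD_X)(x − M_X) + M_Y:
x = (SD_X/SD_Y)(y − M_Y) + M_X = (2.2/2.4)(17.51 − 21.3) + 21.6
x = 0.916667 × -3.790 + 21.6 = 18.13

18.13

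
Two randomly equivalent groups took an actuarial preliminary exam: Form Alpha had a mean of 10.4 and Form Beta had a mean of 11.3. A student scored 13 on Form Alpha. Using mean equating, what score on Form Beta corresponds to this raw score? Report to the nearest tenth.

13.9

Mean equating: y = x + (M_Y − M_X) = 13 + (11.3 − 10.4) = 13.9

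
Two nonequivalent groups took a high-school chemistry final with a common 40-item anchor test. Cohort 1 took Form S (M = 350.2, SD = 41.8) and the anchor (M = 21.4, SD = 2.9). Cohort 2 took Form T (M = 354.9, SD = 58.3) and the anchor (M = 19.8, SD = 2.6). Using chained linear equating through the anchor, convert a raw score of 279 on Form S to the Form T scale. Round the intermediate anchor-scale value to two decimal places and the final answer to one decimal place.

280.0

Form S → anchor (Cohort 1): v = (2.9/41.8)(279 − 350.2) + 21.4 = 16.46
anchor → Form T (Cohort 2): y = (58.3/2.6)(16.46 − 19.8) + 354.9 = 280.0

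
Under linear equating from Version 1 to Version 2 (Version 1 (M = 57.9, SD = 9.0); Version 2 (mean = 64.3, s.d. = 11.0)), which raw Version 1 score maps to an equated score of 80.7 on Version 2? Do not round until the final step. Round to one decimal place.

Invert y = (SD_Y/SD_X)(x − M_X) + M_Y:
x = (SD_X/SD_Y)(y − M_Y) + M_X = (9.0/11.0)(80.7 − 64.3) + 57.9
x = 0.818182 × 16.400 + 57.9 = 71.3

71.3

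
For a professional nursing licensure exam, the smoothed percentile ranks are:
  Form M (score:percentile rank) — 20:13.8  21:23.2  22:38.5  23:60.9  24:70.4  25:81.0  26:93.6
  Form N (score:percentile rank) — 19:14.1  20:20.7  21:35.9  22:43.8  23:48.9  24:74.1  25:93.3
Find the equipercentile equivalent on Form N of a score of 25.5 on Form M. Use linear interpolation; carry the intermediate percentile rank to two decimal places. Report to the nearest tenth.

24.7

PR of 25.5 on Form M: 81.0 + (25.5 − 25)/(26 − 25) × (93.6 − 81.0) = 87.30
On Form N, PR 87.30 falls between score 24 (PR 74.1) and 25 (PR 93.3).
Interpolate: 24 + (87.30 − 74.1)/(93.3 − 74.1) × (25 − 24) = 24.7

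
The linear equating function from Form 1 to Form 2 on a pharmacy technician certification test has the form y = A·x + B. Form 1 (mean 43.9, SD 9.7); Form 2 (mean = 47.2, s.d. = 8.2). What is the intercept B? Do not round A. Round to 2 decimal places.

A = SD_Y / SD_X = 8.2 / 9.7 = 0.845361
B = M_Y − A·M_X = 47.2 − 0.845361 × 43.9 = 10.09

10.09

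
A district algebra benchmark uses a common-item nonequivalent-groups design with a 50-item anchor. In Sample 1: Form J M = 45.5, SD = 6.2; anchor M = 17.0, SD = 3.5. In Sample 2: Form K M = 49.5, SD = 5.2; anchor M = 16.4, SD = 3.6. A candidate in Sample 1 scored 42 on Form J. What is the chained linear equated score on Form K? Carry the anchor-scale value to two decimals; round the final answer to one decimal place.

47.5

Form J → anchor (Sample 1): v = (3.5/6.2)(42 − 45.5) + 17.0 = 15.02
anchor → Form K (Sample 2): y = (5.2/3.6)(15.02 − 16.4) + 49.5 = 47.5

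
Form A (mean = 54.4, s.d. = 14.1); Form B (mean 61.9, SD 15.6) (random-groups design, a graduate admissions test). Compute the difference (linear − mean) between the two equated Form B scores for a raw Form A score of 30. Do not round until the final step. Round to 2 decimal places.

-2.60

Mean-equated: 30 + (61.9 − 54.4) = 37.50
Linear-equated: (15.6/14.1)(30 − 54.4) + 61.9 = 34.904
Difference = 34.904 − 37.50 = -2.60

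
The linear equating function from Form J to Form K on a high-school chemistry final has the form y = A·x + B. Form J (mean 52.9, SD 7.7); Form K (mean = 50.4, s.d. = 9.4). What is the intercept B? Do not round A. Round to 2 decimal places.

-14.18

A = SD_Y / SD_X = 9.4 / 7.7 = 1.220779
B = M_Y − A·M_X = 50.4 − 1.220779 × 52.9 = -14.18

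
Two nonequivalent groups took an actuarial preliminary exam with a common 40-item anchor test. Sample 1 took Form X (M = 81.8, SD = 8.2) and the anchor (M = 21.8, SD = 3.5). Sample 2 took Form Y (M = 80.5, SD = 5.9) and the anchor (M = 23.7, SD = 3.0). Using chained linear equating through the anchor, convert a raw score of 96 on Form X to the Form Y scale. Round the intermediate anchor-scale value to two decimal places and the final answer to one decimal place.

88.7

Form X → anchor (Sample 1): v = (3.5/8.2)(96 − 81.8) + 21.8 = 27.86
anchor → Form Y (Sample 2): y = (5.9/3.0)(27.86 − 23.7) + 80.5 = 88.7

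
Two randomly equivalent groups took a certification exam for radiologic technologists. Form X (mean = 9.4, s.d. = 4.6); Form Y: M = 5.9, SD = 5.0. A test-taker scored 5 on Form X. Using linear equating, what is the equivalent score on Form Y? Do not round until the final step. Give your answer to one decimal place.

1.1

Linear equating: y = (SD_Y/SD_X)(x − M_X) + M_Y
y = (5.0/4.6)(5 − 9.4) + 5.9
y = 1.086957 × -4.4 + 5.9 = -4.7826 + 5.9 = 1.1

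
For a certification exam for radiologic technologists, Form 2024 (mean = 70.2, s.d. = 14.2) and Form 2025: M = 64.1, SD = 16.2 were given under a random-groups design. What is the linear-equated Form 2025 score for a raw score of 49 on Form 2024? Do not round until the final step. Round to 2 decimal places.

Linear equating: y = (SD_Y/SD_X)(x − M_X) + M_Y
y = (16.2/14.2)(49 − 70.2) + 64.1
y = 1.140845 × -21.2 + 64.1 = -24.1859 + 64.1 = 39.91

39.91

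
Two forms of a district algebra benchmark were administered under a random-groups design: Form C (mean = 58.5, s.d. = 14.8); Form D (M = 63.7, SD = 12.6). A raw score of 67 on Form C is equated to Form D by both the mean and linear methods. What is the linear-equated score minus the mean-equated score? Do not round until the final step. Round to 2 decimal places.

Mean-equated: 67 + (63.7 − 58.5) = 72.20
Linear-equated: (12.6/14.8)(67 − 58.5) + 63.7 = 70.936
Difference = 70.936 − 72.20 = -1.26

-1.26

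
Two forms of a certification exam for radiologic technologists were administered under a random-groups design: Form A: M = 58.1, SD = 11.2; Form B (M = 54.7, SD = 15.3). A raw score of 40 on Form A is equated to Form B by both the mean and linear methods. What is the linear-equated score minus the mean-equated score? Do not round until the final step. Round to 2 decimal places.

Mean-equated: 40 + (54.7 − 58.1) = 36.60
Linear-equated: (15.3/11.2)(40 − 58.1) + 54.7 = 29.974
Difference = 29.974 − 36.60 = -6.63

-6.63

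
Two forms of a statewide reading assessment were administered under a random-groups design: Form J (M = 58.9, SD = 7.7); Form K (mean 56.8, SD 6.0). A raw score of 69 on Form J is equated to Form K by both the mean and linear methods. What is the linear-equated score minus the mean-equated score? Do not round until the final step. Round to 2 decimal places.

Mean-equated: 69 + (56.8 − 58.9) = 66.90
Linear-equated: (6.0/7.7)(69 − 58.9) + 56.8 = 64.670
Difference = 64.670 − 66.90 = -2.23

-2.23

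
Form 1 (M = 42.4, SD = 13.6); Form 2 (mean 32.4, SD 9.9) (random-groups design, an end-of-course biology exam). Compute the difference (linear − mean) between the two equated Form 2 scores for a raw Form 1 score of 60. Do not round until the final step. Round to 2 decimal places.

Mean-equated: 60 + (32.4 − 42.4) = 50.00
Linear-equated: (9.9/13.6)(60 − 42.4) + 32.4 = 45.212
Difference = 45.212 − 50.00 = -4.79

-4.79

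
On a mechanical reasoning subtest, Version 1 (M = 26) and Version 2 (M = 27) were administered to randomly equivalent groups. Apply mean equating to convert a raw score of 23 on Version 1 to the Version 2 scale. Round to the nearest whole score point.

24

Mean equating: y = x + (M_Y − M_X) = 23 + (27 − 26) = 24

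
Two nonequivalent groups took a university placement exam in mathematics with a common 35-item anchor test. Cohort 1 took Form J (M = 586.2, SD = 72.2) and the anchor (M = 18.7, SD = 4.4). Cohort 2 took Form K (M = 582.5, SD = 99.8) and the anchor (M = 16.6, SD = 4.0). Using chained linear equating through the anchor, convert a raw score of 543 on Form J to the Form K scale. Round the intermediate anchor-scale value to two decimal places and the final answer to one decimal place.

Form J → anchor (Cohort 1): v = (4.4/72.2)(543 − 586.2) + 18.7 = 16.07
anchor → Form K (Cohort 2): y = (99.8/4.0)(16.07 − 16.6) + 582.5 = 569.3

569.3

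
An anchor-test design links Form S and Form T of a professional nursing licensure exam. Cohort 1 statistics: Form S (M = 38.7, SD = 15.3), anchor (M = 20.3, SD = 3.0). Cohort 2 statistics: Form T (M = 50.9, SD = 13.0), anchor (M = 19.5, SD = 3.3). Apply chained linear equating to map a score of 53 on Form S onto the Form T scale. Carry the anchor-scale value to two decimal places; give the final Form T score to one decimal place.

65.1

Form S → anchor (Cohort 1): v = (3.0/15.3)(53 − 38.7) + 20.3 = 23.10
anchor → Form T (Cohort 2): y = (13.0/3.3)(23.10 − 19.5) + 50.9 = 65.1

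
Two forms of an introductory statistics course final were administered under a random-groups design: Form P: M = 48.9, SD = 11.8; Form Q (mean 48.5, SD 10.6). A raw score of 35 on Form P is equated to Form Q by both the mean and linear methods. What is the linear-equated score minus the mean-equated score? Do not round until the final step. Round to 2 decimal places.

1.41

Mean-equated: 35 + (48.5 − 48.9) = 34.60
Linear-equated: (10.6/11.8)(35 − 48.9) + 48.5 = 36.014
Difference = 36.014 − 34.60 = 1.41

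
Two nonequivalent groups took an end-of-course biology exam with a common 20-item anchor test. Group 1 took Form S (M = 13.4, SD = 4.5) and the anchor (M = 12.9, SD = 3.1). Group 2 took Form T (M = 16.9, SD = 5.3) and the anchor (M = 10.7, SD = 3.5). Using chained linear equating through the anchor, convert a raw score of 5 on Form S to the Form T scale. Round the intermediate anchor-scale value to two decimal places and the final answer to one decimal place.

Form S → anchor (Group 1): v = (3.1/4.5)(5 − 13.4) + 12.9 = 7.11
anchor → Form T (Group 2): y = (5.3/3.5)(7.11 − 10.7) + 16.9 = 11.5

11.5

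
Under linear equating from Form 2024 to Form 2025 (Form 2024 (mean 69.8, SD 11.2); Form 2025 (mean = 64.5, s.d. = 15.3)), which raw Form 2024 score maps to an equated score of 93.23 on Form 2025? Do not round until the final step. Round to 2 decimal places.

90.83

Invert y = (SD_Y/SD_X)(x − M_X) + M_Y:
x = (SD_X/SD_Y)(y − M_Y) + M_X = (11.2/15.3)(93.23 − 64.5) + 69.8
x = 0.732026 × 28.730 + 69.8 = 90.83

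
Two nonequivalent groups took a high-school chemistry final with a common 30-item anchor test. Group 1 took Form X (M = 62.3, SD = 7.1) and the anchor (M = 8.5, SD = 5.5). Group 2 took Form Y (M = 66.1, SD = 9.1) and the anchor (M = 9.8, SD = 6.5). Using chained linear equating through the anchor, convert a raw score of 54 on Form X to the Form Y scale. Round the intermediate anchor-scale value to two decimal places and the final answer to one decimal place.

Form X → anchor (Group 1): v = (5.5/7.1)(54 − 62.3) + 8.5 = 2.07
anchor → Form Y (Group 2): y = (9.1/6.5)(2.07 − 9.8) + 66.1 = 55.3

55.3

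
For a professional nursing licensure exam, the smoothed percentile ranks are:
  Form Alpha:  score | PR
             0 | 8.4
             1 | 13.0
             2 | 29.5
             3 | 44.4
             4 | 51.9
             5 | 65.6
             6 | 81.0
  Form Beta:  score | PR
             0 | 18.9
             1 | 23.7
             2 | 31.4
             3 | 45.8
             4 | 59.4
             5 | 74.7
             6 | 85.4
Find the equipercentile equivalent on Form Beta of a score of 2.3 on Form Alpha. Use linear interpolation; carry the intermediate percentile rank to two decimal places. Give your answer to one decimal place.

PR of 2.3 on Form Alpha: 29.5 + (2.3 − 2)/(3 − 2) × (44.4 − 29.5) = 33.97
On Form Beta, PR 33.97 falls between score 2 (PR 31.4) and 3 (PR 45.8).
Interpolate: 2 + (33.97 − 31.4)/(45.8 − 31.4) × (3 − 2) = 2.2

2.2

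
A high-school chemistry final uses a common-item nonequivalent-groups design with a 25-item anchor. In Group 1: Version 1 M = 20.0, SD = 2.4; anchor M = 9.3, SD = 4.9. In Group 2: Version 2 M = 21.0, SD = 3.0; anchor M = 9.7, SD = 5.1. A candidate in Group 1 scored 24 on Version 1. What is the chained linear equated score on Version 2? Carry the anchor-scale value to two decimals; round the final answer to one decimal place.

Version 1 → anchor (Group 1): v = (4.9/2.4)(24 − 20.0) + 9.3 = 17.47
anchor → Version 2 (Group 2): y = (3.0/5.1)(17.47 − 9.7) + 21.0 = 25.6

25.6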